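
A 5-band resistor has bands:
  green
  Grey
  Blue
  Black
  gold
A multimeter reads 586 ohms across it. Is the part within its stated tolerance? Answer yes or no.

Green → 5 (first significant figure)
Grey → 8 (second significant figure)
Blue → 6 (third significant figure)
Black → ×1 multiplier
Gold → ±5% tolerance
586 × 1 = 586 Ω
Allowed range: 556.7 Ω to 615.3 Ω.
586 ohms lies inside that range.

yes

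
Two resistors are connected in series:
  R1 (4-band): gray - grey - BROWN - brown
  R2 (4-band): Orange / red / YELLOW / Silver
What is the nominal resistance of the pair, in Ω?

320880 Ω

R1: grey, grey → 88; brown ×10 → 880 Ω.
R2: orange, red → 32; yellow ×10^4 → 320000 Ω.
Series: 880 + 320000 = 320880 Ω.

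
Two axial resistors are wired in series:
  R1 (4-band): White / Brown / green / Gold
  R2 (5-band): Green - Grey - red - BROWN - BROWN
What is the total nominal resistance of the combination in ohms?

R1: white, brown → 91; green ×10^5 → 9100000 Ω.
R2: green, grey, red → 582; brown ×10 → 5820 Ω.
Series: 9100000 + 5820 = 9105820 Ω.

9105820 Ω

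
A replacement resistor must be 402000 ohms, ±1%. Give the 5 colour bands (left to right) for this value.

yellow, black, red, orange, brown

402000 Ω = 402 × 10^3.
4 → yellow
0 → black
2 → red
Multiplier 10^3 → orange.
±1% tolerance → brown.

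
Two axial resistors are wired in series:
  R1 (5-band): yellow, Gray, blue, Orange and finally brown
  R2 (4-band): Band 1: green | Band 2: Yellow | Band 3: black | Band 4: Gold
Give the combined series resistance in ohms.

R1: yellow, grey, blue → 486; orange ×10^3 → 486000 Ω.
R2: green, yellow → 54; black ×1 → 54 Ω.
Series: 486000 + 54 = 486054 Ω.

486054 Ω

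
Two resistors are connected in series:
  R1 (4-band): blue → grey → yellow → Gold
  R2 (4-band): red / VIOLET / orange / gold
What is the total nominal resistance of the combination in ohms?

707000 Ω

R1: blue, grey → 68; yellow ×10^4 → 680000 Ω.
R2: red, violet → 27; orange ×10^3 → 27000 Ω.
Series: 680000 + 27000 = 707000 Ω.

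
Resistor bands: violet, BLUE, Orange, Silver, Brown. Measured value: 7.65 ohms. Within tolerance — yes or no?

Violet → 7 (first significant figure)
Blue → 6 (second significant figure)
Orange → 3 (third significant figure)
Silver → ×0.01 multiplier
Brown → ±1% tolerance
763 × 0.01 = 7.63 Ω
Allowed range: 7.5537 Ω to 7.7063 Ω.
7.65 ohms lies inside that range.

yes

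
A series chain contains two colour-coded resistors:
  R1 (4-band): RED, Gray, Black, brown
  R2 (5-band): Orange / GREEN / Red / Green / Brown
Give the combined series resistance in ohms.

R1: red, grey → 28; black ×1 → 28 Ω.
R2: orange, green, red → 352; green ×10^5 → 35200000 Ω.
Series: 28 + 35200000 = 35200028 Ω.

35200028 Ω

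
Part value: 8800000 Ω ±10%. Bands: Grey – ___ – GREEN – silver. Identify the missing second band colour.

grey

8800000 Ω = 88 × 10^5.
The second band gives digit 8 of the significand, and 8 is grey.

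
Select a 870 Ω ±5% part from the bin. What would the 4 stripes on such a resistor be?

grey, violet, brown, gold

870 Ω = 87 × 10^1.
8 → grey
7 → violet
Multiplier 10^1 → brown.
±5% tolerance → gold.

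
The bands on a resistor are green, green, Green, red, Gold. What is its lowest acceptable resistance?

52725 Ω

Green → 5 (first significant figure)
Green → 5 (second significant figure)
Green → 5 (third significant figure)
Red → ×10^2 multiplier
Gold → ±5% tolerance
555 × 100 = 55500 Ω
Lowest = 55500 × (1 − 5/100) = 52725 Ω.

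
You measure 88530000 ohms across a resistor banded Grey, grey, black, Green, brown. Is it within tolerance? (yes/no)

Grey → 8 (first significant figure)
Grey → 8 (second significant figure)
Black → 0 (third significant figure)
Green → ×10^5 multiplier
Brown → ±1% tolerance
880 × 100000 = 88000000 Ω
Allowed range: 87120000 Ω to 88880000 Ω.
88530000 ohms lies inside that range.

yes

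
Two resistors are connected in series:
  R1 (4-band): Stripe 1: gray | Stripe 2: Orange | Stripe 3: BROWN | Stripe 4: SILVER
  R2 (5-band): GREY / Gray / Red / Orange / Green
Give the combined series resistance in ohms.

R1: grey, orange → 83; brown ×10 → 830 Ω.
R2: grey, grey, red → 882; orange ×10^3 → 882000 Ω.
Series: 830 + 882000 = 882830 Ω.

882830 Ω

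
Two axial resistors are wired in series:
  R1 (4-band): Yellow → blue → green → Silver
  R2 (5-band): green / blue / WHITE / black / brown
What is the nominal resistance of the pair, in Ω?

4600569 Ω

R1: yellow, blue → 46; green ×10^5 → 4600000 Ω.
R2: green, blue, white → 569; black ×1 → 569 Ω.
Series: 4600000 + 569 = 4600569 Ω.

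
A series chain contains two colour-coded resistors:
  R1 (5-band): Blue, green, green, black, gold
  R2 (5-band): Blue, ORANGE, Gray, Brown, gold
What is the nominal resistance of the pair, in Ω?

R1: blue, green, green → 655; black ×1 → 655 Ω.
R2: blue, orange, grey → 638; brown ×10 → 6380 Ω.
Series: 655 + 6380 = 7035 Ω.

7035 Ω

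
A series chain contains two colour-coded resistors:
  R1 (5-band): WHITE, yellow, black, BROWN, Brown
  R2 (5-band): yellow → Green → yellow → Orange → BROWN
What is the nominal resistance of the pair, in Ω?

R1: white, yellow, black → 940; brown ×10 → 9400 Ω.
R2: yellow, green, yellow → 454; orange ×10^3 → 454000 Ω.
Series: 9400 + 454000 = 463400 Ω.

463400 Ω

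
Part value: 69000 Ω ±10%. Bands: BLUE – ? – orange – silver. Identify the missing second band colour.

white

69000 Ω = 69 × 10^3.
The second band gives digit 9 of the significand, and 9 is white.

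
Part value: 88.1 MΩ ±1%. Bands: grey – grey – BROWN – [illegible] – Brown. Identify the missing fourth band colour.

88100000 Ω = 881 × 10^5.
The fourth band is the multiplier, 10^5, which is green.

green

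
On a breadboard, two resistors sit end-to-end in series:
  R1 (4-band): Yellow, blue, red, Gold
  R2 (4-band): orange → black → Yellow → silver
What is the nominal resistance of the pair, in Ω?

304600 Ω

R1: yellow, blue → 46; red ×10^2 → 4600 Ω.
R2: orange, black → 30; yellow ×10^4 → 300000 Ω.
Series: 4600 + 300000 = 304600 Ω.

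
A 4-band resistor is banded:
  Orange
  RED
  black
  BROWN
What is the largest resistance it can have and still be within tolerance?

32.32 Ω

Orange → 3 (first significant figure)
Red → 2 (second significant figure)
Black → ×1 multiplier
Brown → ±1% tolerance
32 × 1 = 32 Ω
Largest = 32 × (1 + 1/100) = 32.32 Ω.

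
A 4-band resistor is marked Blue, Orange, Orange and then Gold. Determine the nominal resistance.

63000 Ω

Blue → 6 (first significant figure)
Orange → 3 (second significant figure)
Orange → ×10^3 multiplier
63 × 1000 = 63000 Ω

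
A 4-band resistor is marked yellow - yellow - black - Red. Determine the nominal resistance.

Yellow → 4 (first significant figure)
Yellow → 4 (second significant figure)
Black → ×1 multiplier
44 × 1 = 44 Ω

44 Ω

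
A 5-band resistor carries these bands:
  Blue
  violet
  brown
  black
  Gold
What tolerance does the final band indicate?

The last band, gold, is the tolerance band.
Gold corresponds to ±5%.

±5%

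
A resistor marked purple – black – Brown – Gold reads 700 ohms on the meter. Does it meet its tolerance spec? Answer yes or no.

yes

Violet → 7 (first significant figure)
Black → 0 (second significant figure)
Brown → ×10 multiplier
Gold → ±5% tolerance
70 × 10 = 700 Ω
Allowed range: 665 Ω to 735 Ω.
700 ohms lies inside that range.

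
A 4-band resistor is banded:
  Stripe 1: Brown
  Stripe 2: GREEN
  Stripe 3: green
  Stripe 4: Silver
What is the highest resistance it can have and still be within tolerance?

1650000 Ω

Brown → 1 (first significant figure)
Green → 5 (second significant figure)
Green → ×10^5 multiplier
Silver → ±10% tolerance
15 × 100000 = 1500000 Ω
Highest = 1500000 × (1 + 10/100) = 1650000 Ω.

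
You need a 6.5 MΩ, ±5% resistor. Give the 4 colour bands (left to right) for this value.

6500000 Ω = 65 × 10^5.
6 → blue
5 → green
Multiplier 10^5 → green.
±5% tolerance → gold.

blue, green, green, gold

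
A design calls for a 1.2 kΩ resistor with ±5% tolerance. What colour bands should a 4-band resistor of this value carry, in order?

1200 Ω = 12 × 10^2.
1 → brown
2 → red
Multiplier 10^2 → red.
±5% tolerance → gold.

brown, red, red, gold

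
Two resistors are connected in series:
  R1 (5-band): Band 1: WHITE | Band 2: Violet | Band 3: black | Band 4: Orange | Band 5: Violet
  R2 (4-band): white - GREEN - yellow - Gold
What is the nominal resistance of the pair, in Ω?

1920000 Ω

R1: white, violet, black → 970; orange ×10^3 → 970000 Ω.
R2: white, green → 95; yellow ×10^4 → 950000 Ω.
Series: 970000 + 950000 = 1920000 Ω.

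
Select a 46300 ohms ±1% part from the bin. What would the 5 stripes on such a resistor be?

46300 Ω = 463 × 10^2.
4 → yellow
6 → blue
3 → orange
Multiplier 10^2 → red.
±1% tolerance → brown.

yellow, blue, orange, red, brown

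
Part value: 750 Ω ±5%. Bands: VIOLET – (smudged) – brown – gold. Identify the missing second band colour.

green

750 Ω = 75 × 10^1.
The second band gives digit 5 of the significand, and 5 is green.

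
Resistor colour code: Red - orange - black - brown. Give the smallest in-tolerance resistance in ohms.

Red → 2 (first significant figure)
Orange → 3 (second significant figure)
Black → ×1 multiplier
Brown → ±1% tolerance
23 × 1 = 23 Ω
Smallest = 23 × (1 − 1/100) = 22.77 Ω.

22.77 Ω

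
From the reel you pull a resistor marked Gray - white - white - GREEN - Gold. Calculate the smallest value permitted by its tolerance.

Grey → 8 (first significant figure)
White → 9 (second significant figure)
White → 9 (third significant figure)
Green → ×10^5 multiplier
Gold → ±5% tolerance
899 × 100000 = 89900000 Ω
Smallest = 89900000 × (1 − 5/100) = 85405000 Ω.

85405000 Ω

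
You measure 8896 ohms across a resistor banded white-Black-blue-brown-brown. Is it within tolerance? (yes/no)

White → 9 (first significant figure)
Black → 0 (second significant figure)
Blue → 6 (third significant figure)
Brown → ×10 multiplier
Brown → ±1% tolerance
906 × 10 = 9060 Ω
Allowed range: 8969.4 Ω to 9150.6 Ω.
8896 ohms lies outside that range.

no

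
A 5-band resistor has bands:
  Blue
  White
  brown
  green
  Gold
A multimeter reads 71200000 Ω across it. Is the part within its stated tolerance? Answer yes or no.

yes

Blue → 6 (first significant figure)
White → 9 (second significant figure)
Brown → 1 (third significant figure)
Green → ×10^5 multiplier
Gold → ±5% tolerance
691 × 100000 = 69100000 Ω
Allowed range: 65645000 Ω to 72555000 Ω.
71200000 Ω lies inside that range.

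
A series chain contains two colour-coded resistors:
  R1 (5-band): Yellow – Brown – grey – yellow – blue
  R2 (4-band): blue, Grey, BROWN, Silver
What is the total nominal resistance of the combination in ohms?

R1: yellow, brown, grey → 418; yellow ×10^4 → 4180000 Ω.
R2: blue, grey → 68; brown ×10 → 680 Ω.
Series: 4180000 + 680 = 4180680 Ω.

4180680 Ω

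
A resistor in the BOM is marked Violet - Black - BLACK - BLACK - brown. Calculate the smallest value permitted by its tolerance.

693 Ω

Violet → 7 (first significant figure)
Black → 0 (second significant figure)
Black → 0 (third significant figure)
Black → ×1 multiplier
Brown → ±1% tolerance
700 × 1 = 700 Ω
Smallest = 700 × (1 − 1/100) = 693 Ω.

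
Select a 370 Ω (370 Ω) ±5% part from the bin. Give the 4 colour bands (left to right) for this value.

370 Ω = 37 × 10^1.
3 → orange
7 → violet
Multiplier 10^1 → brown.
±5% tolerance → gold.

orange, violet, brown, gold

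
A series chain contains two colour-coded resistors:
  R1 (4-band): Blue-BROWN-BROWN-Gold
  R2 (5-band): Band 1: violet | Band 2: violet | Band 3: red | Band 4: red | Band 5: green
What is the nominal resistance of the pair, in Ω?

R1: blue, brown → 61; brown ×10 → 610 Ω.
R2: violet, violet, red → 772; red ×10^2 → 77200 Ω.
Series: 610 + 77200 = 77810 Ω.

77810 Ω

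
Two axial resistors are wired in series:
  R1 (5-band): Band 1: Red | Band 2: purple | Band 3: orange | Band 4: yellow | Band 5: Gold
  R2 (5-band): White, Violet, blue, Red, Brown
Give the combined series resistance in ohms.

R1: red, violet, orange → 273; yellow ×10^4 → 2730000 Ω.
R2: white, violet, blue → 976; red ×10^2 → 97600 Ω.
Series: 2730000 + 97600 = 2827600 Ω.

2827600 Ω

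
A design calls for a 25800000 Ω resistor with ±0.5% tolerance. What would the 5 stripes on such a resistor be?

25800000 Ω = 258 × 10^5.
2 → red
5 → green
8 → grey
Multiplier 10^5 → green.
±0.5% tolerance → green.

red, green, grey, green, green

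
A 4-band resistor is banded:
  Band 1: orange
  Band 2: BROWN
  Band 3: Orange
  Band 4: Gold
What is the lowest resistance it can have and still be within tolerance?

Orange → 3 (first significant figure)
Brown → 1 (second significant figure)
Orange → ×10^3 multiplier
Gold → ±5% tolerance
31 × 1000 = 31000 Ω
Lowest = 31000 × (1 − 5/100) = 29450 Ω.

29450 Ω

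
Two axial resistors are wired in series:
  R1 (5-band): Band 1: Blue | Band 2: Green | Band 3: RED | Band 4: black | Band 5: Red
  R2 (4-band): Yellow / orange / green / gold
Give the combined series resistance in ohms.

4300652 Ω

R1: blue, green, red → 652; black ×1 → 652 Ω.
R2: yellow, orange → 43; green ×10^5 → 4300000 Ω.
Series: 652 + 4300000 = 4300652 Ω.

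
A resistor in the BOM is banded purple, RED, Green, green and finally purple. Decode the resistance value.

72500000 Ω

Violet → 7 (first significant figure)
Red → 2 (second significant figure)
Green → 5 (third significant figure)
Green → ×10^5 multiplier
725 × 100000 = 72500000 Ω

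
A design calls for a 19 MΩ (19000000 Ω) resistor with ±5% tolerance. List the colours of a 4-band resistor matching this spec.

brown, white, blue, gold

19000000 Ω = 19 × 10^6.
1 → brown
9 → white
Multiplier 10^6 → blue.
±5% tolerance → gold.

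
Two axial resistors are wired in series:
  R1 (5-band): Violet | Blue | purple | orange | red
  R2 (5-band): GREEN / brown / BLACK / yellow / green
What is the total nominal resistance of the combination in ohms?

5867000 Ω

R1: violet, blue, violet → 767; orange ×10^3 → 767000 Ω.
R2: green, brown, black → 510; yellow ×10^4 → 5100000 Ω.
Series: 767000 + 5100000 = 5867000 Ω.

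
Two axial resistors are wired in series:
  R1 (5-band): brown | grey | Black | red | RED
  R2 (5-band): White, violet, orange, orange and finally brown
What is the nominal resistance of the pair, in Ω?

R1: brown, grey, black → 180; red ×10^2 → 18000 Ω.
R2: white, violet, orange → 973; orange ×10^3 → 973000 Ω.
Series: 18000 + 973000 = 991000 Ω.

991000 Ω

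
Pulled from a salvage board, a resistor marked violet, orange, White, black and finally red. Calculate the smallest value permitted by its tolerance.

Violet → 7 (first significant figure)
Orange → 3 (second significant figure)
White → 9 (third significant figure)
Black → ×1 multiplier
Red → ±2% tolerance
739 × 1 = 739 Ω
Smallest = 739 × (1 − 2/100) = 724.22 Ω.

724.22 Ω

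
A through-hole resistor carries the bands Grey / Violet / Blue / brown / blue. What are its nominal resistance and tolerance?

Grey → 8 (first significant figure)
Violet → 7 (second significant figure)
Blue → 6 (third significant figure)
Brown → ×10 multiplier
Blue → ±0.25% tolerance
876 × 10 = 8760 Ω

8760 Ω ±0.25%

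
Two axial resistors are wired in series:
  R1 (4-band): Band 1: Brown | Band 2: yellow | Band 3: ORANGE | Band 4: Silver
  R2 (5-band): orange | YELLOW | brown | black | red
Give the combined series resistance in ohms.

14341 Ω

R1: brown, yellow → 14; orange ×10^3 → 14000 Ω.
R2: orange, yellow, brown → 341; black ×1 → 341 Ω.
Series: 14000 + 341 = 14341 Ω.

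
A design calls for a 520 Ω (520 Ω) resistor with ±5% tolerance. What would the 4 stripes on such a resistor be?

green, red, brown, gold

520 Ω = 52 × 10^1.
5 → green
2 → red
Multiplier 10^1 → brown.
±5% tolerance → gold.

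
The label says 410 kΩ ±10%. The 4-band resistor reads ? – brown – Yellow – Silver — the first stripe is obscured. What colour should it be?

yellow

410000 Ω = 41 × 10^4.
The first band gives digit 4 of the significand, and 4 is yellow.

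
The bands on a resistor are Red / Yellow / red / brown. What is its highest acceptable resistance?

2424 Ω

Red → 2 (first significant figure)
Yellow → 4 (second significant figure)
Red → ×10^2 multiplier
Brown → ±1% tolerance
24 × 100 = 2400 Ω
Highest = 2400 × (1 + 1/100) = 2424 Ω.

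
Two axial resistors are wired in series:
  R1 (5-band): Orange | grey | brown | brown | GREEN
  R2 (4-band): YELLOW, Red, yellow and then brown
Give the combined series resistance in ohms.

R1: orange, grey, brown → 381; brown ×10 → 3810 Ω.
R2: yellow, red → 42; yellow ×10^4 → 420000 Ω.
Series: 3810 + 420000 = 423810 Ω.

423810 Ω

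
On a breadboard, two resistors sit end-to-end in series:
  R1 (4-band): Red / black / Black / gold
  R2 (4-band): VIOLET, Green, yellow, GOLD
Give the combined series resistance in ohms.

750020 Ω

R1: red, black → 20; black ×1 → 20 Ω.
R2: violet, green → 75; yellow ×10^4 → 750000 Ω.
Series: 20 + 750000 = 750020 Ω.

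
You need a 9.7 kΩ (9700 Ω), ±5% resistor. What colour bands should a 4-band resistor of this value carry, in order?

9700 Ω = 97 × 10^2.
9 → white
7 → violet
Multiplier 10^2 → red.
±5% tolerance → gold.

white, violet, red, gold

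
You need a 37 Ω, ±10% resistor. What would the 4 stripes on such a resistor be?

37 Ω = 37 × 10^0.
3 → orange
7 → violet
Multiplier 10^0 → black.
±10% tolerance → silver.

orange, violet, black, silver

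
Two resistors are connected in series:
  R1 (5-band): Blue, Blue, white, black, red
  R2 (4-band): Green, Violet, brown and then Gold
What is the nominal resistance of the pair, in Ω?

1239 Ω

R1: blue, blue, white → 669; black ×1 → 669 Ω.
R2: green, violet → 57; brown ×10 → 570 Ω.
Series: 669 + 570 = 1239 Ω.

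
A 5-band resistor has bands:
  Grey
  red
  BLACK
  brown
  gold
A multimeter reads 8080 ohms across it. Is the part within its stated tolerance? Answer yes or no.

Grey → 8 (first significant figure)
Red → 2 (second significant figure)
Black → 0 (third significant figure)
Brown → ×10 multiplier
Gold → ±5% tolerance
820 × 10 = 8200 Ω
Allowed range: 7790 Ω to 8610 Ω.
8080 ohms lies inside that range.

yes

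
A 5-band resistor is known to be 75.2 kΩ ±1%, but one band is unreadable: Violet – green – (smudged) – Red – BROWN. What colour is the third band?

75200 Ω = 752 × 10^2.
The third band gives digit 2 of the significand, and 2 is red.

red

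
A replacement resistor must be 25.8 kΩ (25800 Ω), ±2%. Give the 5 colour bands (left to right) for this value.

25800 Ω = 258 × 10^2.
2 → red
5 → green
8 → grey
Multiplier 10^2 → red.
±2% tolerance → red.

red, green, grey, red, red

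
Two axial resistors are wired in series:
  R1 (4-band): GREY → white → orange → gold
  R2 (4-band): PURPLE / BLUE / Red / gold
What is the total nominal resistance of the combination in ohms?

R1: grey, white → 89; orange ×10^3 → 89000 Ω.
R2: violet, blue → 76; red ×10^2 → 7600 Ω.
Series: 89000 + 7600 = 96600 Ω.

96600 Ω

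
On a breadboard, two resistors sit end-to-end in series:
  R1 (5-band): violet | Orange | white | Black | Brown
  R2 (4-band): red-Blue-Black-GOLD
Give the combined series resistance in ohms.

R1: violet, orange, white → 739; black ×1 → 739 Ω.
R2: red, blue → 26; black ×1 → 26 Ω.
Series: 739 + 26 = 765 Ω.

765 Ω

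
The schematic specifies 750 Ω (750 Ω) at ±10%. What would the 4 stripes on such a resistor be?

violet, green, brown, silver

750 Ω = 75 × 10^1.
7 → violet
5 → green
Multiplier 10^1 → brown.
±10% tolerance → silver.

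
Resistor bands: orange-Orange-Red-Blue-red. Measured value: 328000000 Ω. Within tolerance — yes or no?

yes

Orange → 3 (first significant figure)
Orange → 3 (second significant figure)
Red → 2 (third significant figure)
Blue → ×10^6 multiplier
Red → ±2% tolerance
332 × 1000000 = 332000000 Ω
Allowed range: 325360000 Ω to 338640000 Ω.
328000000 Ω lies inside that range.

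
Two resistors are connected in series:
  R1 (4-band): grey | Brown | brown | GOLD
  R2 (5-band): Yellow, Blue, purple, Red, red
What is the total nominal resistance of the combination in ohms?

47510 Ω

R1: grey, brown → 81; brown ×10 → 810 Ω.
R2: yellow, blue, violet → 467; red ×10^2 → 46700 Ω.
Series: 810 + 46700 = 47510 Ω.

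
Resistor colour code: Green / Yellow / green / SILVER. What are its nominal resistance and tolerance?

Green → 5 (first significant figure)
Yellow → 4 (second significant figure)
Green → ×10^5 multiplier
Silver → ±10% tolerance
54 × 100000 = 5400000 Ω

5400000 Ω ±10%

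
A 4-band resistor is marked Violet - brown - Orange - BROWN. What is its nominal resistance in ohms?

71000 Ω

Violet → 7 (first significant figure)
Brown → 1 (second significant figure)
Orange → ×10^3 multiplier
71 × 1000 = 71000 Ω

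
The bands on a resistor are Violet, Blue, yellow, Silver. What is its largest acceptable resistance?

Violet → 7 (first significant figure)
Blue → 6 (second significant figure)
Yellow → ×10^4 multiplier
Silver → ±10% tolerance
76 × 10000 = 760000 Ω
Largest = 760000 × (1 + 10/100) = 836000 Ω.

836000 Ω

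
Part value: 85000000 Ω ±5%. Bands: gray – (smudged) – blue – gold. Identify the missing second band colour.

85000000 Ω = 85 × 10^6.
The second band gives digit 5 of the significand, and 5 is green.

green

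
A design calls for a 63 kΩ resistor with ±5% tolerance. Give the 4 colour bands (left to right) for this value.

63000 Ω = 63 × 10^3.
6 → blue
3 → orange
Multiplier 10^3 → orange.
±5% tolerance → gold.

blue, orange, orange, gold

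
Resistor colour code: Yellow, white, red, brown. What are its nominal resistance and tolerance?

4900 Ω ±1%

Yellow → 4 (first significant figure)
White → 9 (second significant figure)
Red → ×10^2 multiplier
Brown → ±1% tolerance
49 × 100 = 4900 Ω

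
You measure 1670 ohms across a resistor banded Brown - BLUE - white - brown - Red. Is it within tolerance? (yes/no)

Brown → 1 (first significant figure)
Blue → 6 (second significant figure)
White → 9 (third significant figure)
Brown → ×10 multiplier
Red → ±2% tolerance
169 × 10 = 1690 Ω
Allowed range: 1656.2 Ω to 1723.8 Ω.
1670 ohms lies inside that range.

yes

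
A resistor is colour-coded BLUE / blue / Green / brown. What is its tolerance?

±1%

The last band, brown, is the tolerance band.
Brown corresponds to ±1%.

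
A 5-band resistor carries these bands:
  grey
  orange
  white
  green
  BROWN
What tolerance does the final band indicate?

The last band, brown, is the tolerance band.
Brown corresponds to ±1%.

±1%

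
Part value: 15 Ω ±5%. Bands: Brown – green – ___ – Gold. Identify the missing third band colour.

15 Ω = 15 × 10^0.
The third band is the multiplier, 10^0, which is black.

black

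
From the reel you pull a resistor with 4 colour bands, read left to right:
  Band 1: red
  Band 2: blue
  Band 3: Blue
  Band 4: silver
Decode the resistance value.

26000000 Ω

Red → 2 (first significant figure)
Blue → 6 (second significant figure)
Blue → ×10^6 multiplier
26 × 1000000 = 26000000 Ω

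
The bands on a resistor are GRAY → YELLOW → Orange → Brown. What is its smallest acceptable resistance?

83160 Ω

Grey → 8 (first significant figure)
Yellow → 4 (second significant figure)
Orange → ×10^3 multiplier
Brown → ±1% tolerance
84 × 1000 = 84000 Ω
Smallest = 84000 × (1 − 1/100) = 83160 Ω.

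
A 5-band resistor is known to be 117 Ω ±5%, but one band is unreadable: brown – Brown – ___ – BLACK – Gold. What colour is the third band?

violet

117 Ω = 117 × 10^0.
The third band gives digit 7 of the significand, and 7 is violet.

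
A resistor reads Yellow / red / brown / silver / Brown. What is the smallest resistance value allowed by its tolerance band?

4.1679 Ω

Yellow → 4 (first significant figure)
Red → 2 (second significant figure)
Brown → 1 (third significant figure)
Silver → ×0.01 multiplier
Brown → ±1% tolerance
421 × 0.01 = 4.21 Ω
Smallest = 4.21 × (1 − 1/100) = 4.1679 Ω.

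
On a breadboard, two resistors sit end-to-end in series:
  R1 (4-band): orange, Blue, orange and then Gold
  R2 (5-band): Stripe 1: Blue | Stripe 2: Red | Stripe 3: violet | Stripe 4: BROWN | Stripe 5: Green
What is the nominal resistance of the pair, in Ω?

42270 Ω

R1: orange, blue → 36; orange ×10^3 → 36000 Ω.
R2: blue, red, violet → 627; brown ×10 → 6270 Ω.
Series: 36000 + 6270 = 42270 Ω.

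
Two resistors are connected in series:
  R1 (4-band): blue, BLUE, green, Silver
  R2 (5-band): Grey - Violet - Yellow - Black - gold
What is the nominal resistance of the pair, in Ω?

6600874 Ω

R1: blue, blue → 66; green ×10^5 → 6600000 Ω.
R2: grey, violet, yellow → 874; black ×1 → 874 Ω.
Series: 6600000 + 874 = 6600874 Ω.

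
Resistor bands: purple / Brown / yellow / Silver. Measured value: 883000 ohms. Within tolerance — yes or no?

Violet → 7 (first significant figure)
Brown → 1 (second significant figure)
Yellow → ×10^4 multiplier
Silver → ±10% tolerance
71 × 10000 = 710000 Ω
Allowed range: 639000 Ω to 781000 Ω.
883000 ohms lies outside that range.

no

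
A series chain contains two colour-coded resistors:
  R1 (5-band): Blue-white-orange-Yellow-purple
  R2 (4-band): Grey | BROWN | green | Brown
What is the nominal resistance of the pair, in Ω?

15030000 Ω

R1: blue, white, orange → 693; yellow ×10^4 → 6930000 Ω.
R2: grey, brown → 81; green ×10^5 → 8100000 Ω.
Series: 6930000 + 8100000 = 15030000 Ω.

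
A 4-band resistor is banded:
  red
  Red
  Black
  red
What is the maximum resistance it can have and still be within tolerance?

Red → 2 (first significant figure)
Red → 2 (second significant figure)
Black → ×1 multiplier
Red → ±2% tolerance
22 × 1 = 22 Ω
Maximum = 22 × (1 + 2/100) = 22.44 Ω.

22.44 Ω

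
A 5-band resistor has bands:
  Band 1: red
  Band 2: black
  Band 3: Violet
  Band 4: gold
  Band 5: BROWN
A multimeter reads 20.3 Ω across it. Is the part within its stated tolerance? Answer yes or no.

no

Red → 2 (first significant figure)
Black → 0 (second significant figure)
Violet → 7 (third significant figure)
Gold → ×0.1 multiplier
Brown → ±1% tolerance
207 × 0.1 = 20.7 Ω
Allowed range: 20.493 Ω to 20.907 Ω.
20.3 Ω lies outside that range.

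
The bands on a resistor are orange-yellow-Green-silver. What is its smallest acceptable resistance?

Orange → 3 (first significant figure)
Yellow → 4 (second significant figure)
Green → ×10^5 multiplier
Silver → ±10% tolerance
34 × 100000 = 3400000 Ω
Smallest = 3400000 × (1 − 10/100) = 3060000 Ω.

3060000 Ω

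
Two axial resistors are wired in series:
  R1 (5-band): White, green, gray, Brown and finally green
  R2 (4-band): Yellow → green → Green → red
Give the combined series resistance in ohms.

4509580 Ω

R1: white, green, grey → 958; brown ×10 → 9580 Ω.
R2: yellow, green → 45; green ×10^5 → 4500000 Ω.
Series: 9580 + 4500000 = 4509580 Ω.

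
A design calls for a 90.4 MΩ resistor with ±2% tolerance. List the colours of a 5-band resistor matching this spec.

white, black, yellow, green, red

90400000 Ω = 904 × 10^5.
9 → white
0 → black
4 → yellow
Multiplier 10^5 → green.
±2% tolerance → red.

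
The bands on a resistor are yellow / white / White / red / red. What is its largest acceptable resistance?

Yellow → 4 (first significant figure)
White → 9 (second significant figure)
White → 9 (third significant figure)
Red → ×10^2 multiplier
Red → ±2% tolerance
499 × 100 = 49900 Ω
Largest = 49900 × (1 + 2/100) = 50898 Ω.

50898 Ω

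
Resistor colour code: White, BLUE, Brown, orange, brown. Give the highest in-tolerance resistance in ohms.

White → 9 (first significant figure)
Blue → 6 (second significant figure)
Brown → 1 (third significant figure)
Orange → ×10^3 multiplier
Brown → ±1% tolerance
961 × 1000 = 961000 Ω
Highest = 961000 × (1 + 1/100) = 970610 Ω.

970610 Ω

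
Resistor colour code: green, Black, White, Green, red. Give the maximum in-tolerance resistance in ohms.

Green → 5 (first significant figure)
Black → 0 (second significant figure)
White → 9 (third significant figure)
Green → ×10^5 multiplier
Red → ±2% tolerance
509 × 100000 = 50900000 Ω
Maximum = 50900000 × (1 + 2/100) = 51918000 Ω.

51918000 Ω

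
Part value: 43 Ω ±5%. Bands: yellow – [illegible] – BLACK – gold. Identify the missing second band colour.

43 Ω = 43 × 10^0.
The second band gives digit 3 of the significand, and 3 is orange.

orange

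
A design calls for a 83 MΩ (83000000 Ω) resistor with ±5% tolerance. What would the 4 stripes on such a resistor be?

83000000 Ω = 83 × 10^6.
8 → grey
3 → orange
Multiplier 10^6 → blue.
±5% tolerance → gold.

grey, orange, blue, gold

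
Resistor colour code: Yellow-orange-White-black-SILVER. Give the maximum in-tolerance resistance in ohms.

482.9 Ω

Yellow → 4 (first significant figure)
Orange → 3 (second significant figure)
White → 9 (third significant figure)
Black → ×1 multiplier
Silver → ±10% tolerance
439 × 1 = 439 Ω
Maximum = 439 × (1 + 10/100) = 482.9 Ω.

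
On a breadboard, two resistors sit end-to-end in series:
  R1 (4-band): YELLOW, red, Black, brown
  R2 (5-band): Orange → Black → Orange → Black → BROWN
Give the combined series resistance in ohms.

R1: yellow, red → 42; black ×1 → 42 Ω.
R2: orange, black, orange → 303; black ×1 → 303 Ω.
Series: 42 + 303 = 345 Ω.

345 Ω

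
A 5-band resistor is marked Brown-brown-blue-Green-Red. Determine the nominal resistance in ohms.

Brown → 1 (first significant figure)
Brown → 1 (second significant figure)
Blue → 6 (third significant figure)
Green → ×10^5 multiplier
116 × 100000 = 11600000 Ω

11600000 Ω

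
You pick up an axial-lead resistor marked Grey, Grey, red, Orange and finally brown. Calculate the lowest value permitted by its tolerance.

Grey → 8 (first significant figure)
Grey → 8 (second significant figure)
Red → 2 (third significant figure)
Orange → ×10^3 multiplier
Brown → ±1% tolerance
882 × 1000 = 882000 Ω
Lowest = 882000 × (1 − 1/100) = 873180 Ω.

873180 Ω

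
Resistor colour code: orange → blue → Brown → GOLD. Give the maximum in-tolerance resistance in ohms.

378 Ω

Orange → 3 (first significant figure)
Blue → 6 (second significant figure)
Brown → ×10 multiplier
Gold → ±5% tolerance
36 × 10 = 360 Ω
Maximum = 360 × (1 + 5/100) = 378 Ω.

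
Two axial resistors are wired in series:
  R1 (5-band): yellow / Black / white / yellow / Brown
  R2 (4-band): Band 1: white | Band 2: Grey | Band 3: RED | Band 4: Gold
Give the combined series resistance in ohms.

R1: yellow, black, white → 409; yellow ×10^4 → 4090000 Ω.
R2: white, grey → 98; red ×10^2 → 9800 Ω.
Series: 4090000 + 9800 = 4099800 Ω.

4099800 Ω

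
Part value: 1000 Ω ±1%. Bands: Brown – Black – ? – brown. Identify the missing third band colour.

1000 Ω = 10 × 10^2.
The third band is the multiplier, 10^2, which is red.

red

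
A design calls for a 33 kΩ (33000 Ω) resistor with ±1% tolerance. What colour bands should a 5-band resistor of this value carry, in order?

orange, orange, black, red, brown

33000 Ω = 330 × 10^2.
3 → orange
3 → orange
0 → black
Multiplier 10^2 → red.
±1% tolerance → brown.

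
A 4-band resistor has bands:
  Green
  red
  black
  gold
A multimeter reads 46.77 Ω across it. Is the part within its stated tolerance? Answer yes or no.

no

Green → 5 (first significant figure)
Red → 2 (second significant figure)
Black → ×1 multiplier
Gold → ±5% tolerance
52 × 1 = 52 Ω
Allowed range: 49.4 Ω to 54.6 Ω.
46.77 Ω lies outside that range.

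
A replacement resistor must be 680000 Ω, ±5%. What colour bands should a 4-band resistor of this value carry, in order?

blue, grey, yellow, gold

680000 Ω = 68 × 10^4.
6 → blue
8 → grey
Multiplier 10^4 → yellow.
±5% tolerance → gold.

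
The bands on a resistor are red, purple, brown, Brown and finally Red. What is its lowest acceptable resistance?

2655.8 Ω

Red → 2 (first significant figure)
Violet → 7 (second significant figure)
Brown → 1 (third significant figure)
Brown → ×10 multiplier
Red → ±2% tolerance
271 × 10 = 2710 Ω
Lowest = 2710 × (1 − 2/100) = 2655.8 Ω.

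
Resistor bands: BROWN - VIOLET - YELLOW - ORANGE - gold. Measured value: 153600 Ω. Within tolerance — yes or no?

no

Brown → 1 (first significant figure)
Violet → 7 (second significant figure)
Yellow → 4 (third significant figure)
Orange → ×10^3 multiplier
Gold → ±5% tolerance
174 × 1000 = 174000 Ω
Allowed range: 165300 Ω to 182700 Ω.
153600 Ω lies outside that range.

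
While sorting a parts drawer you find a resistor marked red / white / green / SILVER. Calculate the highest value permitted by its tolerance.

Red → 2 (first significant figure)
White → 9 (second significant figure)
Green → ×10^5 multiplier
Silver → ±10% tolerance
29 × 100000 = 2900000 Ω
Highest = 2900000 × (1 + 10/100) = 3190000 Ω.

3190000 Ω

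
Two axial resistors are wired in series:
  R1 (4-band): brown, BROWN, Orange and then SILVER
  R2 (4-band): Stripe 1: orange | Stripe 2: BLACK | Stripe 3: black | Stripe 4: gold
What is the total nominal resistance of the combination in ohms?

11030 Ω

R1: brown, brown → 11; orange ×10^3 → 11000 Ω.
R2: orange, black → 30; black ×1 → 30 Ω.
Series: 11000 + 30 = 11030 Ω.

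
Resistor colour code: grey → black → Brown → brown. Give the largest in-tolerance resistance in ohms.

Grey → 8 (first significant figure)
Black → 0 (second significant figure)
Brown → ×10 multiplier
Brown → ±1% tolerance
80 × 10 = 800 Ω
Largest = 800 × (1 + 1/100) = 808 Ω.

808 Ω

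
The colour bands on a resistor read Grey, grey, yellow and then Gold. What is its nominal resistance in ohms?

880000 Ω

Grey → 8 (first significant figure)
Grey → 8 (second significant figure)
Yellow → ×10^4 multiplier
88 × 10000 = 880000 Ω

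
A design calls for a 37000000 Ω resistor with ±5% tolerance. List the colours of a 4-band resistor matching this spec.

orange, violet, blue, gold

37000000 Ω = 37 × 10^6.
3 → orange
7 → violet
Multiplier 10^6 → blue.
±5% tolerance → gold.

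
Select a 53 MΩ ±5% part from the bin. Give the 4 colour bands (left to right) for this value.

green, orange, blue, gold

53000000 Ω = 53 × 10^6.
5 → green
3 → orange
Multiplier 10^6 → blue.
±5% tolerance → gold.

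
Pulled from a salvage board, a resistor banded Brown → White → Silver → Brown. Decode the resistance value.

Brown → 1 (first significant figure)
White → 9 (second significant figure)
Silver → ×0.01 multiplier
19 × 0.01 = 0.19 Ω

0.19 Ω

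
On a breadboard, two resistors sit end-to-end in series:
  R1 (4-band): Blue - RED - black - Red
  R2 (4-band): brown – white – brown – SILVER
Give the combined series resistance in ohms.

R1: blue, red → 62; black ×1 → 62 Ω.
R2: brown, white → 19; brown ×10 → 190 Ω.
Series: 62 + 190 = 252 Ω.

252 Ω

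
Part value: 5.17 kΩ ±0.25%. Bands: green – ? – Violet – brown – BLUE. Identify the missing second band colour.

5170 Ω = 517 × 10^1.
The second band gives digit 1 of the significand, and 1 is brown.

brown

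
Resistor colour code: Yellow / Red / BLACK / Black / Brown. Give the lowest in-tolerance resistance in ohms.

415.8 Ω

Yellow → 4 (first significant figure)
Red → 2 (second significant figure)
Black → 0 (third significant figure)
Black → ×1 multiplier
Brown → ±1% tolerance
420 × 1 = 420 Ω
Lowest = 420 × (1 − 1/100) = 415.8 Ω.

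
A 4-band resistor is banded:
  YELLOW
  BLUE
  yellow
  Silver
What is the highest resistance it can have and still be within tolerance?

Yellow → 4 (first significant figure)
Blue → 6 (second significant figure)
Yellow → ×10^4 multiplier
Silver → ±10% tolerance
46 × 10000 = 460000 Ω
Highest = 460000 × (1 + 10/100) = 506000 Ω.

506000 Ω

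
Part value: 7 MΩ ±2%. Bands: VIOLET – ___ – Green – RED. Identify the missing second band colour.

7000000 Ω = 70 × 10^5.
The second band gives digit 0 of the significand, and 0 is black.

black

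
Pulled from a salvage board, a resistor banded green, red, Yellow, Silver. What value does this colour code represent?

520000 Ω

Green → 5 (first significant figure)
Red → 2 (second significant figure)
Yellow → ×10^4 multiplier
52 × 10000 = 520000 Ω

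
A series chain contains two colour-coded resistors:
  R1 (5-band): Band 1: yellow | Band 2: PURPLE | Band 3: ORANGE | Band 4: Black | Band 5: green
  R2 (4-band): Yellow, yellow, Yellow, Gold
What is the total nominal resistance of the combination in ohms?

R1: yellow, violet, orange → 473; black ×1 → 473 Ω.
R2: yellow, yellow → 44; yellow ×10^4 → 440000 Ω.
Series: 473 + 440000 = 440473 Ω.

440473 Ω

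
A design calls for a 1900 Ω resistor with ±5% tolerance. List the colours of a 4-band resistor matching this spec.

1900 Ω = 19 × 10^2.
1 → brown
9 → white
Multiplier 10^2 → red.
±5% tolerance → gold.

brown, white, red, gold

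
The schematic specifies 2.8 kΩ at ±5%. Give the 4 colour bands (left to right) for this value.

2800 Ω = 28 × 10^2.
2 → red
8 → grey
Multiplier 10^2 → red.
±5% tolerance → gold.

red, grey, red, gold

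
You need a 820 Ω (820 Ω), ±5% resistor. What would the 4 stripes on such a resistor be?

820 Ω = 82 × 10^1.
8 → grey
2 → red
Multiplier 10^1 → brown.
±5% tolerance → gold.

grey, red, brown, gold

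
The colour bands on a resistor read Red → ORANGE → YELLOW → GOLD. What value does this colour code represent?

230000 Ω

Red → 2 (first significant figure)
Orange → 3 (second significant figure)
Yellow → ×10^4 multiplier
23 × 10000 = 230000 Ω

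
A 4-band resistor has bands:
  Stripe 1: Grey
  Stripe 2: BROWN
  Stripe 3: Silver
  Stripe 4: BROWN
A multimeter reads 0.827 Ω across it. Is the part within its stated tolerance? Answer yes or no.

no

Grey → 8 (first significant figure)
Brown → 1 (second significant figure)
Silver → ×0.01 multiplier
Brown → ±1% tolerance
81 × 0.01 = 0.81 Ω
Allowed range: 0.8019 Ω to 0.8181 Ω.
0.827 Ω lies outside that range.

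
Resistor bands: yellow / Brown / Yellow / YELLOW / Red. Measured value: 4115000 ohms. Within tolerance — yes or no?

yes

Yellow → 4 (first significant figure)
Brown → 1 (second significant figure)
Yellow → 4 (third significant figure)
Yellow → ×10^4 multiplier
Red → ±2% tolerance
414 × 10000 = 4140000 Ω
Allowed range: 4057200 Ω to 4222800 Ω.
4115000 ohms lies inside that range.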